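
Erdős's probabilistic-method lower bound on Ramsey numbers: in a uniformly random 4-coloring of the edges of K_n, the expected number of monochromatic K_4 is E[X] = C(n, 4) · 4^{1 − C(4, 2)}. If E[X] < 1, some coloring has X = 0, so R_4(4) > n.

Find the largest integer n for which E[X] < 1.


We need C(n, 4) · 4^{1 − 6} < 1, i.e. C(n, 4) < 4^{6 − 1} = 1024.
Check values of n near the boundary:
  n = 13: C(13, 4) = 715; 715 < 1024? YES
  n = 14: C(14, 4) = 1001; 1001 < 1024? YES
  n = 15: C(15, 4) = 1365; 1365 < 1024? NO
  n = 16: C(16, 4) = 1820; 1820 < 1024? NO
The largest n with C(n, 4) < 1024 is n = 14 (where E[X] = 1001/1024 ≈ 0.978). Hence R_4(4) > 14, i.e. R_4(4) ≥ 15.

Largest n = 14; hence R_4(4) > 14.


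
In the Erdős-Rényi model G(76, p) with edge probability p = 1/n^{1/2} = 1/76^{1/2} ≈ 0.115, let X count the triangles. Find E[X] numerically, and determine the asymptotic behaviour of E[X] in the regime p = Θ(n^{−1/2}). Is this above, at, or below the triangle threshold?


Number of potential triangles: C(76, 3) = 70300.
Each occurs with probability p³ ≈ (0.115)³ ≈ 1.50931e-03.
By linearity: E[X] = C(76, 3)·p³ ≈ 70300 · 1.50931e-03 ≈ 106.105.
Since α = 1/2 < 1, p = c/n^{1/2} ≫ 1/n is above the triangle threshold p ~ 1/n. Asymptotically E[X] ~ (c³/6)·n^{3(1−α)} = (1³/6)·n^{1.5} → ∞; triangles are abundant w.h.p.

E[X] ≈ 106.105; in regime p = Θ(1/n^{1/2}) E[X] diverges (above the triangle threshold p ~ 1/n).


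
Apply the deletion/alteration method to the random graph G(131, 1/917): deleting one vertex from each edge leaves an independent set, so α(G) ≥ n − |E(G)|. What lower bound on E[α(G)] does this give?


E[|E(G)|] = C(131, 2)·p = 8515 · (1/917) = 65/7.
E[α(G)] ≥ n − E[|E(G)|] = 131 − 65/7 = 852/7.
Numerically: ≈ 121.714.
(This is only a lower bound; the true E[α(G)] may be larger.)

E[α(G)] ≥ 852/7 ≈ 121.714.


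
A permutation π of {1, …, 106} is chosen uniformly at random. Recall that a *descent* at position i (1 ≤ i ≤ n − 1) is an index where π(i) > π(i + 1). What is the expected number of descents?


Write X = Σ X_I over i = 1, …, 105, with X_I the indicator of one descent.
There are 105 indicators.
For each fixed i, the pair (π(i), π(i+1)) is a uniformly random ordered pair of distinct values from {1, …, 106}; by symmetry P[π(i) > π(i+1)] = 1/2.
By linearity: E[X] = 105 · (1/2) = (106 − 1) · (1/2) = 105/2 ≈ 52.5000.

E[X] = 105/2 = 52.5000.


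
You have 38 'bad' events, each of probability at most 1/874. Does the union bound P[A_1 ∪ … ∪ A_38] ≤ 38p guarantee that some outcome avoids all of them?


Union bound: P[∪_{i=1}^{38} A_i] ≤ Σ_i P[A_i] ≤ 38·p = 38·(1/874) = 1/23.
Numerically: 1/23 ≈ 0.04348.
Is 1/23 < 1? YES.
Since P[∪ A_i] ≤ 1/23 < 1, the complement has P[∩ A_i^c] ≥ 1 − 1/23 = 22/23 > 0, so some outcome avoids every A_i.

38·p = 1/23 ≈ 0.04348; existence CERTIFIED by the union bound.


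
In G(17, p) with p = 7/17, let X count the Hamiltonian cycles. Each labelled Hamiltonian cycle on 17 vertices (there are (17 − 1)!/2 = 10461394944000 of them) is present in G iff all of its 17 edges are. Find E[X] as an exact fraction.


K_17 has (17 − 1)!/2 = 10461394944000 labelled Hamiltonian cycles.
For each such Hamiltonian cycle H, let X_H = 1 if all 17 edges of H are present in G. Then P[X_H = 1] = p^{17} = (7/17)^{17} = 232630513987207/827240261886336764177.
Summing the indicators: E[X] = Σ_H E[X_H] = 10461394944000 · p^{17} = 10461394944000 · 232630513987207/827240261886336764177 = 2433639682845888590481408000/827240261886336764177.
Numerically: E[X] ≈ 2.9419e+06.

E[X] = 10461394944000 · (7/17)^{17} = 2433639682845888590481408000/827240261886336764177 ≈ 2.9419e+06.


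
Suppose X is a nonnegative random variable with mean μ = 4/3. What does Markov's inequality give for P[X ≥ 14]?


μ = E[X] = 4/3, a = 14.
Markov: P[X ≥ 14] ≤ μ/a = (4/3)/14 = 2/21.
Numerically: ≈ 0.095238.
(Since a = 14 > μ = 1.333333, the bound 2/21 is < 1 and informative.)

P[X ≥ 14] ≤ 2/21 ≈ 0.095238.


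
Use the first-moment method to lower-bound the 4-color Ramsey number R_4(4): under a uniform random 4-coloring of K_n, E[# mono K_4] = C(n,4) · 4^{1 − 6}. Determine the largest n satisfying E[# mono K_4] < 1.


We need C(n, 4) · 4^{1 − 6} < 1, i.e. C(n, 4) < 4^{6 − 1} = 1024.
Check values of n near the boundary:
  n = 9: C(9, 4) = 126; 126 < 1024? YES
  n = 10: C(10, 4) = 210; 210 < 1024? YES
  n = 11: C(11, 4) = 330; 330 < 1024? YES
  n = 12: C(12, 4) = 495; 495 < 1024? YES
  n = 13: C(13, 4) = 715; 715 < 1024? YES
  n = 14: C(14, 4) = 1001; 1001 < 1024? YES
  n = 15: C(15, 4) = 1365; 1365 < 1024? NO
The largest n with C(n, 4) < 1024 is n = 14 (where E[X] = 1001/1024 ≈ 0.977539). Hence R_4(4) > 14, i.e. R_4(4) ≥ 15.

Largest n = 14; hence R_4(4) > 14.


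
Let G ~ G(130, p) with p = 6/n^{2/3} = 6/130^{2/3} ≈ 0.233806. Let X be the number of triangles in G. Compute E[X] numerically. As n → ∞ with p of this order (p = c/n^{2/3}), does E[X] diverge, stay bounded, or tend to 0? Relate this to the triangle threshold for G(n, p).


Number of potential triangles: C(130, 3) = 357760.
Each occurs with probability p³ ≈ (0.233806)³ ≈ 1.27810651e-02.
By linearity: E[X] = C(130, 3)·p³ ≈ 357760 · 1.27810651e-02 ≈ 4572.553846.
Since α = 2/3 < 1, p = c/n^{2/3} ≫ 1/n is above the triangle threshold p ~ 1/n. Asymptotically E[X] ~ (c³/6)·n^{3(1−α)} = (6³/6)·n^{1} → ∞; triangles are abundant w.h.p.

E[X] ≈ 4572.553846; in regime p = Θ(1/n^{2/3}) E[X] diverges (above the triangle threshold p ~ 1/n).


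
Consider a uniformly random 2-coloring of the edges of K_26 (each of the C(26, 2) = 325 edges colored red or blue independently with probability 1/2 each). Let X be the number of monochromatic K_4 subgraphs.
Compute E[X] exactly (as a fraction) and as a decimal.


Let X = Σ_S X_S over the C(26, 4) = 14950 subsets S of size 4, where X_S = 1 if the K_4 on S is monochromatic.
For a fixed S, the K_4 on S has C(4, 2) = 6 edges. P[all 6 edges red] = (1/2)^6, and likewise for blue, so P[monochromatic] = 2·(1/2)^6 = 2^{1 − 6} = 1/32.
Summing: E[X] = C(26, 4) · 2^{1 − 6} = 14950 · 1/32 = 7475/16.
Numerically: E[X] ≈ 467.188.

E[X] = C(26,4)·2^(1−C(4,2)) = 7475/16 ≈ 467.188.


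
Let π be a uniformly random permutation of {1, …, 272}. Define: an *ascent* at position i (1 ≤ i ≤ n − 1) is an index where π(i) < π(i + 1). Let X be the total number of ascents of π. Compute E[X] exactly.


Write X = Σ X_I over i = 1, …, 271, with X_I the indicator of one ascent.
There are 271 indicators.
For each fixed i, the pair (π(i), π(i+1)) is a uniformly random ordered pair of distinct values from {1, …, 272}; by symmetry P[π(i) < π(i+1)] = 1/2.
By linearity: E[X] = 271 · (1/2) = (272 − 1) · (1/2) = 271/2 ≈ 135.500000.

E[X] = 271/2 = 135.500000.


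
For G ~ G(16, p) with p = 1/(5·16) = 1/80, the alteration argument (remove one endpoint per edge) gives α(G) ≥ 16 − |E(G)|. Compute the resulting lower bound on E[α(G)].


E[|E(G)|] = C(16, 2)·p = 120 · (1/80) = 3/2.
E[α(G)] ≥ n − E[|E(G)|] = 16 − 3/2 = 29/2.
Numerically: ≈ 14.500.
(This is only a lower bound; the true E[α(G)] may be larger.)

E[α(G)] ≥ 29/2 ≈ 14.500.


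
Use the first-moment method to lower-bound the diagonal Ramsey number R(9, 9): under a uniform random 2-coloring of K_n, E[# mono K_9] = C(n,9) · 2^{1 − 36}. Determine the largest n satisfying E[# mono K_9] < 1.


We need C(n, 9) · 2^{1 − 36} < 1, i.e. C(n, 9) < 2^{36 − 1} = 34359738368.
Check values of n near the boundary:
  n = 63: C(63, 9) = 23667689815; 23667689815 < 34359738368? YES
  n = 64: C(64, 9) = 27540584512; 27540584512 < 34359738368? YES
  n = 65: C(65, 9) = 31966749880; 31966749880 < 34359738368? YES
  n = 66: C(66, 9) = 37014131440; 37014131440 < 34359738368? NO
The largest n with C(n, 9) < 34359738368 is n = 65 (where E[X] = 3995843735/4294967296 ≈ 0.930355). Hence R(9, 9) > 65, i.e. R(9, 9) ≥ 66.

Largest n = 65; hence R(9, 9) > 65.


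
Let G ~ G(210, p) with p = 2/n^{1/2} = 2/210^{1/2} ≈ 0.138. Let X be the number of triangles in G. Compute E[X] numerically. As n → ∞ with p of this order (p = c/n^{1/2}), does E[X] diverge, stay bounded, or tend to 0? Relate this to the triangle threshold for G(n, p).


Number of potential triangles: C(210, 3) = 1521520.
Each occurs with probability p³ ≈ (0.138)³ ≈ 2.628821e-03.
By linearity: E[X] = C(210, 3)·p³ ≈ 1521520 · 2.628821e-03 ≈ 3999.8040.
Since α = 1/2 < 1, p = c/n^{1/2} ≫ 1/n is above the triangle threshold p ~ 1/n. Asymptotically E[X] ~ (c³/6)·n^{3(1−α)} = (2³/6)·n^{1.5} → ∞; triangles are abundant w.h.p.

E[X] ≈ 3999.8040; in regime p = Θ(1/n^{1/2}) E[X] diverges (above the triangle threshold p ~ 1/n).


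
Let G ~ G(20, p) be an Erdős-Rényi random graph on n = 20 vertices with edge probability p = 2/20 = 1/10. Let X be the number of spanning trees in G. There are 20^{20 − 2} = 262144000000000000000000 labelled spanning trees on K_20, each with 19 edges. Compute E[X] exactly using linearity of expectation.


K_20 has 20^{20 − 2} = 262144000000000000000000 labelled spanning trees.
For each such spanning tree H, let X_H = 1 if all 19 edges of H are present in G. Then P[X_H = 1] = p^{19} = (1/10)^{19} = 1/10000000000000000000.
Summing the indicators: E[X] = Σ_H E[X_H] = 262144000000000000000000 · p^{19} = 262144000000000000000000 · 1/10000000000000000000 = 131072/5.
Numerically: E[X] ≈ 2.62e+04.

E[X] = 262144000000000000000000 · (1/10)^{19} = 131072/5 ≈ 2.62e+04.


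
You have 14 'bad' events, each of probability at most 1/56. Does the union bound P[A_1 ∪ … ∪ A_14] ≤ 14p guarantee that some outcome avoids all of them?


Union bound: P[∪_{i=1}^{14} A_i] ≤ Σ_i P[A_i] ≤ 14·p = 14·(1/56) = 1/4.
Numerically: 1/4 ≈ 0.250.
Is 1/4 < 1? YES.
Since P[∪ A_i] ≤ 1/4 < 1, the complement has P[∩ A_i^c] ≥ 1 − 1/4 = 3/4 > 0, so some outcome avoids every A_i.

14·p = 1/4 ≈ 0.250; existence CERTIFIED by the union bound.


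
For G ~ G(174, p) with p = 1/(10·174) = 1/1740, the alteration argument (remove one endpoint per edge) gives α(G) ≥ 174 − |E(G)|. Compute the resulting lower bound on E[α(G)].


E[|E(G)|] = C(174, 2)·p = 15051 · (1/1740) = 173/20.
E[α(G)] ≥ n − E[|E(G)|] = 174 − 173/20 = 3307/20.
Numerically: ≈ 165.3500.
(This is only a lower bound; the true E[α(G)] may be larger.)

E[α(G)] ≥ 3307/20 ≈ 165.3500.


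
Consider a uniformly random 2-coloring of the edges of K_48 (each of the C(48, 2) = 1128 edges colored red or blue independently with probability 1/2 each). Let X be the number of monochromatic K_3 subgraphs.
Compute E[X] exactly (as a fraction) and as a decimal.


Let X = Σ_S X_S over the C(48, 3) = 17296 subsets S of size 3, where X_S = 1 if the K_3 on S is monochromatic.
For a fixed S, the K_3 on S has C(3, 2) = 3 edges. P[all 3 edges red] = (1/2)^3, and likewise for blue, so P[monochromatic] = 2·(1/2)^3 = 2^{1 − 3} = 1/4.
Summing: E[X] = C(48, 3) · 2^{1 − 3} = 17296 · 1/4 = 4324.
Numerically: E[X] ≈ 4324.0000.

E[X] = C(48,3)·2^(1−C(3,2)) = 4324 ≈ 4324.0000.


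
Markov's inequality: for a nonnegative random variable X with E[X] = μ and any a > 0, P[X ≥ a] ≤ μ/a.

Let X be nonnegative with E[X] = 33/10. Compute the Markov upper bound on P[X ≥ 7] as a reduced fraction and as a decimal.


μ = E[X] = 33/10, a = 7.
Markov: P[X ≥ 7] ≤ μ/a = (33/10)/7 = 33/70.
Numerically: ≈ 0.471429.
(Since a = 7 > μ = 3.300000, the bound 33/70 is < 1 and informative.)

P[X ≥ 7] ≤ 33/70 ≈ 0.471429.


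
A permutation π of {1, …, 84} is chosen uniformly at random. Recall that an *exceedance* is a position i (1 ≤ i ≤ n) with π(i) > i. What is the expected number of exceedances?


Write X = Σ_{i=1}^{84} X_i, where X_i = 1_{π(i) > i}.
For each fixed i, π(i) is uniform over {1, …, 84} (marginal of a uniform permutation), so P[π(i) > i] = (n − i)/n. Summing: Σ_{i=1}^{84} (n − i)/n = (0 + 1 + … + 83)/84 = 84(84 − 1)/(2·84) = (84 − 1)/2.
Hence E[X] = Σ_{i=1}^{84} (84 − i)/84 = 83/2 ≈ 41.500.

E[X] = 83/2 = 41.500.


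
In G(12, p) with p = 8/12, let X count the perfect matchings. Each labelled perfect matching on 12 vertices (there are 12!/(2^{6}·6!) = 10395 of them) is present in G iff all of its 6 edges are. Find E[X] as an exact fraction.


K_12 has 12!/(2^{6}·6!) = 10395 labelled perfect matchings.
For each such perfect matching H, let X_H = 1 if all 6 edges of H are present in G. Then P[X_H = 1] = p^{6} = (2/3)^{6} = 64/729.
By linearity: E[X] = Σ_H E[X_H] = 10395 · p^{6} = 10395 · 64/729 = 24640/27.
Numerically: E[X] ≈ 912.59.

E[X] = 10395 · (2/3)^{6} = 24640/27 ≈ 912.59.


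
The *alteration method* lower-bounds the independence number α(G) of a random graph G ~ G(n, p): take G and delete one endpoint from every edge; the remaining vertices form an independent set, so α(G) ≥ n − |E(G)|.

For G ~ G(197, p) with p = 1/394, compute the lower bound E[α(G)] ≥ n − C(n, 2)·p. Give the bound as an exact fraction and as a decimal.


E[|E(G)|] = C(197, 2)·p = 19306 · (1/394) = 49.
E[α(G)] ≥ n − E[|E(G)|] = 197 − 49 = 148.
Numerically: ≈ 148.000000.
(This is only a lower bound; the true E[α(G)] may be larger.)

E[α(G)] ≥ 148 ≈ 148.000000.


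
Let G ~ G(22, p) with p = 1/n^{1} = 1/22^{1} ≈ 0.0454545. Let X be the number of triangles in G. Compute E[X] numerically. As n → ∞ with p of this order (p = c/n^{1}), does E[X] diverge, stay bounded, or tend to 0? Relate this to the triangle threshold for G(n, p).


Number of potential triangles: C(22, 3) = 1540.
Each occurs with probability p³ ≈ (0.0454545)³ ≈ 9.39143501e-05.
By linearity: E[X] = C(22, 3)·p³ ≈ 1540 · 9.39143501e-05 ≈ 0.144628.
Here α = 1, so p = 1/n is exactly at the triangle threshold p ~ 1/n. Asymptotically E[X] → c³/6 = 1³/6 = 1/6 ≈ 0.166667, a bounded constant. In this regime the triangle count is asymptotically Poisson(c³/6).

E[X] ≈ 0.144628; in regime p = Θ(1/n^{1}) E[X] stays bounded (at the triangle threshold p ~ 1/n).


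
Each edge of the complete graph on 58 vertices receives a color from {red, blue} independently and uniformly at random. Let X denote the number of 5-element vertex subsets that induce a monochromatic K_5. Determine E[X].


Let X = Σ_S X_S over the C(58, 5) = 4582116 subsets S of size 5, where X_S = 1 if the K_5 on S is monochromatic.
For a fixed S, the K_5 on S has C(5, 2) = 10 edges. P[all 10 edges red] = (1/2)^10, and likewise for blue, so P[monochromatic] = 2·(1/2)^10 = 2^{1 − 10} = 1/512.
By linearity of expectation: E[X] = C(58, 5) · 2^{1 − 10} = 4582116 · 1/512 = 1145529/128.
Numerically: E[X] ≈ 8949.445312.

E[X] = C(58,5)·2^(1−C(5,2)) = 1145529/128 ≈ 8949.445312.


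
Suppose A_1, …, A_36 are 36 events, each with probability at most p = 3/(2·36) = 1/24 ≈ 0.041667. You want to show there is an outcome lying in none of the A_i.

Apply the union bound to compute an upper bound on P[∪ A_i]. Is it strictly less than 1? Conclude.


Union bound: P[∪_{i=1}^{36} A_i] ≤ Σ_i P[A_i] ≤ 36·p = 36·(1/24) = 3/2.
Numerically: 3/2 ≈ 1.500000.
Is 3/2 < 1? NO.
Since the bound 3/2 is ≥ 1, the union bound is uninformative here; it does NOT by itself certify existence.

36·p = 3/2 ≈ 1.500000; existence NOT certified by the union bound.


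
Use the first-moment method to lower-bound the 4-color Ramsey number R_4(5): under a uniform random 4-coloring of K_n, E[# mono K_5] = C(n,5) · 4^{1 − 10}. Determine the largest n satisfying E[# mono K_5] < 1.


We need C(n, 5) · 4^{1 − 10} < 1, i.e. C(n, 5) < 4^{10 − 1} = 262144.
Check values of n near the boundary:
  n = 30: C(30, 5) = 142506; 142506 < 262144? YES
  n = 31: C(31, 5) = 169911; 169911 < 262144? YES
  n = 32: C(32, 5) = 201376; 201376 < 262144? YES
  n = 33: C(33, 5) = 237336; 237336 < 262144? YES
  n = 34: C(34, 5) = 278256; 278256 < 262144? NO
  n = 35: C(35, 5) = 324632; 324632 < 262144? NO
The largest n with C(n, 5) < 262144 is n = 33 (where E[X] = 29667/32768 ≈ 0.9053650). Hence R_4(5) > 33, i.e. R_4(5) ≥ 34.

Largest n = 33; hence R_4(5) > 33.


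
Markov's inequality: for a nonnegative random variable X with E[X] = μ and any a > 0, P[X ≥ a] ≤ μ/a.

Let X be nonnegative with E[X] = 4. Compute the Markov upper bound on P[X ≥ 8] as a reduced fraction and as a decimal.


μ = E[X] = 4, a = 8.
Markov: P[X ≥ 8] ≤ μ/a = (4)/8 = 1/2.
Numerically: ≈ 0.500000.
(Since a = 8 > μ = 4.000000, the bound 1/2 is < 1 and informative.)

P[X ≥ 8] ≤ 1/2 ≈ 0.500000.


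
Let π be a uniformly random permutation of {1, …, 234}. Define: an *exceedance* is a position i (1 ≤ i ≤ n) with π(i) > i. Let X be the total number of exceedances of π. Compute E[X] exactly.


Write X = Σ_{i=1}^{234} X_i, where X_i = 1_{π(i) > i}.
For each fixed i, π(i) is uniform over {1, …, 234} (marginal of a uniform permutation), so P[π(i) > i] = (n − i)/n. Summing: Σ_{i=1}^{234} (n − i)/n = (0 + 1 + … + 233)/234 = 234(234 − 1)/(2·234) = (234 − 1)/2.
Hence E[X] = Σ_{i=1}^{234} (234 − i)/234 = 233/2 ≈ 116.500.

E[X] = 233/2 = 116.500.


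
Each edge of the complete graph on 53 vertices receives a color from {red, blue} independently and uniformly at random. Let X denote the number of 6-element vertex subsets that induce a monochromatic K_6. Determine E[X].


Let X = Σ_S X_S over the C(53, 6) = 22957480 subsets S of size 6, where X_S = 1 if the K_6 on S is monochromatic.
For a fixed S, the K_6 on S has C(6, 2) = 15 edges. P[all 15 edges red] = (1/2)^15, and likewise for blue, so P[monochromatic] = 2·(1/2)^15 = 2^{1 − 15} = 1/16384.
By linearity of expectation: E[X] = C(53, 6) · 2^{1 − 15} = 22957480 · 1/16384 = 2869685/2048.
Numerically: E[X] ≈ 1401.2134.

E[X] = C(53,6)·2^(1−C(6,2)) = 2869685/2048 ≈ 1401.2134.


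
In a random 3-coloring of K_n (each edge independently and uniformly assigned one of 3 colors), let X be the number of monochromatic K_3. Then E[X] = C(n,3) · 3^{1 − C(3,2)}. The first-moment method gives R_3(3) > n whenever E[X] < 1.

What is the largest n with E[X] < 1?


We need C(n, 3) · 3^{1 − 3} < 1, i.e. C(n, 3) < 3^{3 − 1} = 9.
Check values of n near the boundary:
  n = 3: C(3, 3) = 1; 1 < 9? YES
  n = 4: C(4, 3) = 4; 4 < 9? YES
  n = 5: C(5, 3) = 10; 10 < 9? NO
  n = 6: C(6, 3) = 20; 20 < 9? NO
The largest n with C(n, 3) < 9 is n = 4 (where E[X] = 4/9 ≈ 0.44444). Hence R_3(3) > 4, i.e. R_3(3) ≥ 5.

Largest n = 4; hence R_3(3) > 4.


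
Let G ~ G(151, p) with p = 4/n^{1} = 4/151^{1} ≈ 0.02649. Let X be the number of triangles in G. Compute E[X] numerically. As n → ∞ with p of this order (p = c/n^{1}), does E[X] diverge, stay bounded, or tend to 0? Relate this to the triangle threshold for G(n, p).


Number of potential triangles: C(151, 3) = 562475.
Each occurs with probability p³ ≈ (0.02649)³ ≈ 1.8588705e-05.
By linearity: E[X] = C(151, 3)·p³ ≈ 562475 · 1.8588705e-05 ≈ 10.45568.
Here α = 1, so p = 4/n is exactly at the triangle threshold p ~ 1/n. Asymptotically E[X] → c³/6 = 4³/6 = 32/3 ≈ 10.66667, a bounded constant. In this regime the triangle count is asymptotically Poisson(c³/6).

E[X] ≈ 10.45568; in regime p = Θ(1/n^{1}) E[X] stays bounded (at the triangle threshold p ~ 1/n).


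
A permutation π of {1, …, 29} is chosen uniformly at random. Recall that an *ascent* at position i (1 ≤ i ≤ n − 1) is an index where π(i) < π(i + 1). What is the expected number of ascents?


Write X = Σ X_I over i = 1, …, 28, with X_I the indicator of one ascent.
There are 28 indicators.
For each fixed i, the pair (π(i), π(i+1)) is a uniformly random ordered pair of distinct values from {1, …, 29}; by symmetry P[π(i) < π(i+1)] = 1/2.
By linearity: E[X] = 28 · (1/2) = (29 − 1) · (1/2) = 14 ≈ 14.000.

E[X] = 14 = 14.000.


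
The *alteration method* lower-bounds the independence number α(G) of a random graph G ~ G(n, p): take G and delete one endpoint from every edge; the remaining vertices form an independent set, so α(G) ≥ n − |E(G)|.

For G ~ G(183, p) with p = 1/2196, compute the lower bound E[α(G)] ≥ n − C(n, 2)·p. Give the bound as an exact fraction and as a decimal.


E[|E(G)|] = C(183, 2)·p = 16653 · (1/2196) = 91/12.
E[α(G)] ≥ n − E[|E(G)|] = 183 − 91/12 = 2105/12.
Numerically: ≈ 175.41667.
(This is only a lower bound; the true E[α(G)] may be larger.)

E[α(G)] ≥ 2105/12 ≈ 175.41667.


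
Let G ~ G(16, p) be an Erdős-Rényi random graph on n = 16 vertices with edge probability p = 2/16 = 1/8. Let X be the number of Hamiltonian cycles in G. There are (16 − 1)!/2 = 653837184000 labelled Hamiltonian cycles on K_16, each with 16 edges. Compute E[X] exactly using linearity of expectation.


K_16 has (16 − 1)!/2 = 653837184000 labelled Hamiltonian cycles.
For each such Hamiltonian cycle H, let X_H = 1 if all 16 edges of H are present in G. Then P[X_H = 1] = p^{16} = (1/8)^{16} = 1/281474976710656.
Summing the indicators: E[X] = Σ_H E[X_H] = 653837184000 · p^{16} = 653837184000 · 1/281474976710656 = 638512875/274877906944.
Numerically: E[X] ≈ 0.00232.

E[X] = 653837184000 · (1/8)^{16} = 638512875/274877906944 ≈ 0.00232.


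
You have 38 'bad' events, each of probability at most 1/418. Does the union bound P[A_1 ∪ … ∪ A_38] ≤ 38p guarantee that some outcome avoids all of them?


Union bound: P[∪_{i=1}^{38} A_i] ≤ Σ_i P[A_i] ≤ 38·p = 38·(1/418) = 1/11.
Numerically: 1/11 ≈ 0.090909.
Is 1/11 < 1? YES.
Since P[∪ A_i] ≤ 1/11 < 1, the complement has P[∩ A_i^c] ≥ 1 − 1/11 = 10/11 > 0, so some outcome avoids every A_i.

38·p = 1/11 ≈ 0.090909; existence CERTIFIED by the union bound.


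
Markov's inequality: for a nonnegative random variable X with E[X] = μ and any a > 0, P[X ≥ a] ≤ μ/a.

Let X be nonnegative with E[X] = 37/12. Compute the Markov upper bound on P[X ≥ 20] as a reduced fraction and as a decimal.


μ = E[X] = 37/12, a = 20.
Markov: P[X ≥ 20] ≤ μ/a = (37/12)/20 = 37/240.
Numerically: ≈ 0.15417.
(Since a = 20 > μ = 3.08333, the bound 37/240 is < 1 and informative.)

P[X ≥ 20] ≤ 37/240 ≈ 0.15417.


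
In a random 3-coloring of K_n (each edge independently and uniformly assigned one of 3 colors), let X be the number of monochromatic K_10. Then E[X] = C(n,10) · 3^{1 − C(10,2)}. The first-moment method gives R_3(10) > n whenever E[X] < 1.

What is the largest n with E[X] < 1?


We need C(n, 10) · 3^{1 − 45} < 1, i.e. C(n, 10) < 3^{45 − 1} = 984770902183611232881.
Check values of n near the boundary:
  n = 569: C(569, 10) = 905357721286137524328; 905357721286137524328 < 984770902183611232881? YES
  n = 570: C(570, 10) = 921524823451961408691; 921524823451961408691 < 984770902183611232881? YES
  n = 571: C(571, 10) = 937951290893172842001; 937951290893172842001 < 984770902183611232881? YES
  n = 572: C(572, 10) = 954640815642161682606; 954640815642161682606 < 984770902183611232881? YES
  n = 573: C(573, 10) = 971597135635805762226; 971597135635805762226 < 984770902183611232881? YES
  n = 574: C(574, 10) = 988824035203816502691; 988824035203816502691 < 984770902183611232881? NO
  n = 575: C(575, 10) = 1006325345561406175305; 1006325345561406175305 < 984770902183611232881? NO
  n = 576: C(576, 10) = 1024104945306307344480; 1024104945306307344480 < 984770902183611232881? NO
The largest n with C(n, 10) < 984770902183611232881 is n = 573 (where E[X] = 35985079097622435638/36472996377170786403 ≈ 0.987). Hence R_3(10) > 573, i.e. R_3(10) ≥ 574.

Largest n = 573; hence R_3(10) > 573.


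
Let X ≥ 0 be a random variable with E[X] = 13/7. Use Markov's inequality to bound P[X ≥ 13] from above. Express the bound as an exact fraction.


μ = E[X] = 13/7, a = 13.
Markov: P[X ≥ 13] ≤ μ/a = (13/7)/13 = 1/7.
Numerically: ≈ 0.142857.
(Since a = 13 > μ = 1.857143, the bound 1/7 is < 1 and informative.)

P[X ≥ 13] ≤ 1/7 ≈ 0.142857.


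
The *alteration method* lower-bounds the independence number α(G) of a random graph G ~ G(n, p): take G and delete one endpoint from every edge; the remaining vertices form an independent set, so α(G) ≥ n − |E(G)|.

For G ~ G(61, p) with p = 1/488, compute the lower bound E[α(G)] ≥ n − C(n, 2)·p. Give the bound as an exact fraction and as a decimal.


E[|E(G)|] = C(61, 2)·p = 1830 · (1/488) = 15/4.
E[α(G)] ≥ n − E[|E(G)|] = 61 − 15/4 = 229/4.
Numerically: ≈ 57.250000.
(This is only a lower bound; the true E[α(G)] may be larger.)

E[α(G)] ≥ 229/4 ≈ 57.250000.


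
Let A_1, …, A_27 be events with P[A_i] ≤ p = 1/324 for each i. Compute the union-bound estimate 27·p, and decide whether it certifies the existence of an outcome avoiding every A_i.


Union bound: P[∪_{i=1}^{27} A_i] ≤ Σ_i P[A_i] ≤ 27·p = 27·(1/324) = 1/12.
Numerically: 1/12 ≈ 0.083333.
Is 1/12 < 1? YES.
Since P[∪ A_i] ≤ 1/12 < 1, the complement has P[∩ A_i^c] ≥ 1 − 1/12 = 11/12 > 0, so some outcome avoids every A_i.

27·p = 1/12 ≈ 0.083333; existence CERTIFIED by the union bound.


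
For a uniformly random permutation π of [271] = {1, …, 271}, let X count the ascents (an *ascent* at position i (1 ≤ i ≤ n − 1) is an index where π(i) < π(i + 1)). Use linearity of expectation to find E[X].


Write X = Σ X_I over i = 1, …, 270, with X_I the indicator of one ascent.
There are 270 indicators.
For each fixed i, the pair (π(i), π(i+1)) is a uniformly random ordered pair of distinct values from {1, …, 271}; by symmetry P[π(i) < π(i+1)] = 1/2.
By linearity: E[X] = 270 · (1/2) = (271 − 1) · (1/2) = 135 ≈ 135.00000.

E[X] = 135 = 135.00000.


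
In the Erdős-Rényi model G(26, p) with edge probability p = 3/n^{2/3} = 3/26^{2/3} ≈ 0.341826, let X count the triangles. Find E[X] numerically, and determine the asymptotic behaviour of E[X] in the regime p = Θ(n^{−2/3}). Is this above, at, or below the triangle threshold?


Number of potential triangles: C(26, 3) = 2600.
Each occurs with probability p³ ≈ (0.341826)³ ≈ 3.99408284e-02.
By linearity: E[X] = C(26, 3)·p³ ≈ 2600 · 3.99408284e-02 ≈ 103.846154.
Since α = 2/3 < 1, p = c/n^{2/3} ≫ 1/n is above the triangle threshold p ~ 1/n. Asymptotically E[X] ~ (c³/6)·n^{3(1−α)} = (3³/6)·n^{1} → ∞; triangles are abundant w.h.p.

E[X] ≈ 103.846154; in regime p = Θ(1/n^{2/3}) E[X] diverges (above the triangle threshold p ~ 1/n).


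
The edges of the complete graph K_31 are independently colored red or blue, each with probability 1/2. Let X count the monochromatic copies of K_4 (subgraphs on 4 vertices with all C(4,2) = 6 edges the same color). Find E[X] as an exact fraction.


Let X = Σ_S X_S over the C(31, 4) = 31465 subsets S of size 4, where X_S = 1 if the K_4 on S is monochromatic.
For a fixed S, the K_4 on S has C(4, 2) = 6 edges. P[all 6 edges red] = (1/2)^6, and likewise for blue, so P[monochromatic] = 2·(1/2)^6 = 2^{1 − 6} = 1/32.
By linearity of expectation: E[X] = C(31, 4) · 2^{1 − 6} = 31465 · 1/32 = 31465/32.
Numerically: E[X] ≈ 983.281.

E[X] = C(31,4)·2^(1−C(4,2)) = 31465/32 ≈ 983.281.


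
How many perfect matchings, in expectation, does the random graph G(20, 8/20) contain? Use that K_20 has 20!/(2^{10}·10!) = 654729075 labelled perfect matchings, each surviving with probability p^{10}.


K_20 has 20!/(2^{10}·10!) = 654729075 labelled perfect matchings.
For each such perfect matching H, let X_H = 1 if all 10 edges of H are present in G. Then P[X_H = 1] = p^{10} = (2/5)^{10} = 1024/9765625.
Summing the indicators: E[X] = Σ_H E[X_H] = 654729075 · p^{10} = 654729075 · 1024/9765625 = 26817702912/390625.
Numerically: E[X] ≈ 6.865e+04.

E[X] = 654729075 · (2/5)^{10} = 26817702912/390625 ≈ 6.865e+04.


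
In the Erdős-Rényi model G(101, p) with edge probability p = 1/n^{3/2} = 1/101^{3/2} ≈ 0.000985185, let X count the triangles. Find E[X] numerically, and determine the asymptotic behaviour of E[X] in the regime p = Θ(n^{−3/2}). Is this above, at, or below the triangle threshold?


Number of potential triangles: C(101, 3) = 166650.
Each occurs with probability p³ ≈ (0.000985185)³ ≈ 9.56211182e-10.
By linearity: E[X] = C(101, 3)·p³ ≈ 166650 · 9.56211182e-10 ≈ 0.000159.
Since α = 3/2 > 1, p = c/n^{3/2} = o(1/n) is below the triangle threshold p ~ 1/n. Asymptotically E[X] ~ (c³/6)·n^{3(1−α)} = (1³/6)·n^{-1.5} → 0, so by Markov's inequality G has no triangles w.h.p.

E[X] ≈ 0.000159; in regime p = Θ(1/n^{3/2}) E[X] tends to 0 (below the triangle threshold p ~ 1/n).


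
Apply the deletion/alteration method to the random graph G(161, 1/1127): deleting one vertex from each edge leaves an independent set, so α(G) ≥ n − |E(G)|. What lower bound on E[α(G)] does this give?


E[|E(G)|] = C(161, 2)·p = 12880 · (1/1127) = 80/7.
E[α(G)] ≥ n − E[|E(G)|] = 161 − 80/7 = 1047/7.
Numerically: ≈ 149.57143.
(This is only a lower bound; the true E[α(G)] may be larger.)

E[α(G)] ≥ 1047/7 ≈ 149.57143.


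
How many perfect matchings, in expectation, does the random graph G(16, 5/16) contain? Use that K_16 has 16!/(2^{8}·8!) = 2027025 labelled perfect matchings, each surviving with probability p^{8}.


K_16 has 16!/(2^{8}·8!) = 2027025 labelled perfect matchings.
For each such perfect matching H, let X_H = 1 if all 8 edges of H are present in G. Then P[X_H = 1] = p^{8} = (5/16)^{8} = 390625/4294967296.
By linearity: E[X] = Σ_H E[X_H] = 2027025 · p^{8} = 2027025 · 390625/4294967296 = 791806640625/4294967296.
Numerically: E[X] ≈ 184.4.

E[X] = 2027025 · (5/16)^{8} = 791806640625/4294967296 ≈ 184.4.


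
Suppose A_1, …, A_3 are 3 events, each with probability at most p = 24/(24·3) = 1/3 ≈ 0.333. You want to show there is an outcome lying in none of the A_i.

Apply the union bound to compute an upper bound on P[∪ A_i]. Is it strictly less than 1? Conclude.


Union bound: P[∪_{i=1}^{3} A_i] ≤ Σ_i P[A_i] ≤ 3·p = 3·(1/3) = 1.
Numerically: 1 ≈ 1.000.
Is 1 < 1? NO.
Since the bound 1 is ≥ 1, the union bound is uninformative here; it does NOT by itself certify existence.

3·p = 1 ≈ 1.000; existence NOT certified by the union bound.


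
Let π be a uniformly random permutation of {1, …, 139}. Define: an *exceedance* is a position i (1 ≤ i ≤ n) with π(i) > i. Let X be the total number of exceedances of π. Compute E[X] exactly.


Write X = Σ_{i=1}^{139} X_i, where X_i = 1_{π(i) > i}.
For each fixed i, π(i) is uniform over {1, …, 139} (marginal of a uniform permutation), so P[π(i) > i] = (n − i)/n. Summing: Σ_{i=1}^{139} (n − i)/n = (0 + 1 + … + 138)/139 = 139(139 − 1)/(2·139) = (139 − 1)/2.
Hence E[X] = Σ_{i=1}^{139} (139 − i)/139 = 69 ≈ 69.000.

E[X] = 69 = 69.000.


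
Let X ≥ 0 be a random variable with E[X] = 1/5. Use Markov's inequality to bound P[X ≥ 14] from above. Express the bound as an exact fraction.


μ = E[X] = 1/5, a = 14.
Markov: P[X ≥ 14] ≤ μ/a = (1/5)/14 = 1/70.
Numerically: ≈ 0.014286.
(Since a = 14 > μ = 0.200000, the bound 1/70 is < 1 and informative.)

P[X ≥ 14] ≤ 1/70 ≈ 0.014286.


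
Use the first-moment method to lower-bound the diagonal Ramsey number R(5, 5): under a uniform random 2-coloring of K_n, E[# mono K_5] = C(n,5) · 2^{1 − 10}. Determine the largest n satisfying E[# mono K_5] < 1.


We need C(n, 5) · 2^{1 − 10} < 1, i.e. C(n, 5) < 2^{10 − 1} = 512.
Check values of n near the boundary:
  n = 6: C(6, 5) = 6; 6 < 512? YES
  n = 7: C(7, 5) = 21; 21 < 512? YES
  n = 8: C(8, 5) = 56; 56 < 512? YES
  n = 9: C(9, 5) = 126; 126 < 512? YES
  n = 10: C(10, 5) = 252; 252 < 512? YES
  n = 11: C(11, 5) = 462; 462 < 512? YES
  n = 12: C(12, 5) = 792; 792 < 512? NO
  n = 13: C(13, 5) = 1287; 1287 < 512? NO
  n = 14: C(14, 5) = 2002; 2002 < 512? NO
The largest n with C(n, 5) < 512 is n = 11 (where E[X] = 231/256 ≈ 0.90234). Hence R(5, 5) > 11, i.e. R(5, 5) ≥ 12.

Largest n = 11; hence R(5, 5) > 11.


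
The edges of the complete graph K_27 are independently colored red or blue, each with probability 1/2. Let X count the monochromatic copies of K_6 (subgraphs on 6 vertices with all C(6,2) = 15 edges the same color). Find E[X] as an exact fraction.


Let X = Σ_S X_S over the C(27, 6) = 296010 subsets S of size 6, where X_S = 1 if the K_6 on S is monochromatic.
For a fixed S, the K_6 on S has C(6, 2) = 15 edges. P[all 15 edges red] = (1/2)^15, and likewise for blue, so P[monochromatic] = 2·(1/2)^15 = 2^{1 − 15} = 1/16384.
By linearity of expectation: E[X] = C(27, 6) · 2^{1 − 15} = 296010 · 1/16384 = 148005/8192.
Numerically: E[X] ≈ 18.06702.

E[X] = C(27,6)·2^(1−C(6,2)) = 148005/8192 ≈ 18.06702.


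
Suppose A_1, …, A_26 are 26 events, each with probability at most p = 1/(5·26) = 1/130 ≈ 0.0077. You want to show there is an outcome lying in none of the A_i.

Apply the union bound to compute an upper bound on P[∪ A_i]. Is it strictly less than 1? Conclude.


Union bound: P[∪_{i=1}^{26} A_i] ≤ Σ_i P[A_i] ≤ 26·p = 26·(1/130) = 1/5.
Numerically: 1/5 ≈ 0.2000.
Is 1/5 < 1? YES.
Since P[∪ A_i] ≤ 1/5 < 1, the complement has P[∩ A_i^c] ≥ 1 − 1/5 = 4/5 > 0, so some outcome avoids every A_i.

26·p = 1/5 ≈ 0.2000; existence CERTIFIED by the union bound.


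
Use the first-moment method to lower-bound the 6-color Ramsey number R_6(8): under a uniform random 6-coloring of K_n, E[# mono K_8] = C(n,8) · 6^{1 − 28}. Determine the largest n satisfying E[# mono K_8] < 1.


We need C(n, 8) · 6^{1 − 28} < 1, i.e. C(n, 8) < 6^{28 − 1} = 1023490369077469249536.
Check values of n near the boundary:
  n = 1593: C(1593, 8) = 1010555394551193970323; 1010555394551193970323 < 1023490369077469249536? YES
  n = 1594: C(1594, 8) = 1015652773590544255167; 1015652773590544255167 < 1023490369077469249536? YES
  n = 1595: C(1595, 8) = 1020772636343363633895; 1020772636343363633895 < 1023490369077469249536? YES
  n = 1596: C(1596, 8) = 1025915067760710553965; 1025915067760710553965 < 1023490369077469249536? NO
The largest n with C(n, 8) < 1023490369077469249536 is n = 1595 (where E[X] = 113419181815929292655/113721152119718805504 ≈ 0.9973446). Hence R_6(8) > 1595, i.e. R_6(8) ≥ 1596.

Largest n = 1595; hence R_6(8) > 1595.


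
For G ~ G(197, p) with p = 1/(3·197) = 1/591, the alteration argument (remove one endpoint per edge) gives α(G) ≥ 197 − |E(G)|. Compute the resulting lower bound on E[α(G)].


E[|E(G)|] = C(197, 2)·p = 19306 · (1/591) = 98/3.
E[α(G)] ≥ n − E[|E(G)|] = 197 − 98/3 = 493/3.
Numerically: ≈ 164.333.
(This is only a lower bound; the true E[α(G)] may be larger.)

E[α(G)] ≥ 493/3 ≈ 164.333.


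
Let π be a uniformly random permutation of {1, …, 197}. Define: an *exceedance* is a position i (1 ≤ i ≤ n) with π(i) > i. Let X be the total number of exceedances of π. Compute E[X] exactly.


Write X = Σ_{i=1}^{197} X_i, where X_i = 1_{π(i) > i}.
For each fixed i, π(i) is uniform over {1, …, 197} (marginal of a uniform permutation), so P[π(i) > i] = (n − i)/n. Summing: Σ_{i=1}^{197} (n − i)/n = (0 + 1 + … + 196)/197 = 197(197 − 1)/(2·197) = (197 − 1)/2.
Hence E[X] = Σ_{i=1}^{197} (197 − i)/197 = 98 ≈ 98.000000.

E[X] = 98 = 98.000000.


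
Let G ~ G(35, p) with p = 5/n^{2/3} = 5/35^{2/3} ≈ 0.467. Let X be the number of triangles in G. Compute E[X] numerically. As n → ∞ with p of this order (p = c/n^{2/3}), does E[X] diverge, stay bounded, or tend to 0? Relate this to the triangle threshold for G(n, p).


Number of potential triangles: C(35, 3) = 6545.
Each occurs with probability p³ ≈ (0.467)³ ≈ 1.02041e-01.
By linearity: E[X] = C(35, 3)·p³ ≈ 6545 · 1.02041e-01 ≈ 667.857.
Since α = 2/3 < 1, p = c/n^{2/3} ≫ 1/n is above the triangle threshold p ~ 1/n. Asymptotically E[X] ~ (c³/6)·n^{3(1−α)} = (5³/6)·n^{1} → ∞; triangles are abundant w.h.p.

E[X] ≈ 667.857; in regime p = Θ(1/n^{2/3}) E[X] diverges (above the triangle threshold p ~ 1/n).


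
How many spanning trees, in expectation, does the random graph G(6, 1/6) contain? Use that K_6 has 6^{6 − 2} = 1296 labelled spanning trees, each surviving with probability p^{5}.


K_6 has 6^{6 − 2} = 1296 labelled spanning trees.
For each such spanning tree H, let X_H = 1 if all 5 edges of H are present in G. Then P[X_H = 1] = p^{5} = (1/6)^{5} = 1/7776.
By linearity of expectation: E[X] = Σ_H E[X_H] = 1296 · p^{5} = 1296 · 1/7776 = 1/6.
Numerically: E[X] ≈ 0.1667.

E[X] = 1296 · (1/6)^{5} = 1/6 ≈ 0.1667.


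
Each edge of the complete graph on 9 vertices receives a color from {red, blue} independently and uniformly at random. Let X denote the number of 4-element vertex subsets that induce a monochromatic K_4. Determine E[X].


Let X = Σ_S X_S over the C(9, 4) = 126 subsets S of size 4, where X_S = 1 if the K_4 on S is monochromatic.
For a fixed S, the K_4 on S has C(4, 2) = 6 edges. P[all 6 edges red] = (1/2)^6, and likewise for blue, so P[monochromatic] = 2·(1/2)^6 = 2^{1 − 6} = 1/32.
By linearity: E[X] = C(9, 4) · 2^{1 − 6} = 126 · 1/32 = 63/16.
Numerically: E[X] ≈ 3.938.

E[X] = C(9,4)·2^(1−C(4,2)) = 63/16 ≈ 3.938.


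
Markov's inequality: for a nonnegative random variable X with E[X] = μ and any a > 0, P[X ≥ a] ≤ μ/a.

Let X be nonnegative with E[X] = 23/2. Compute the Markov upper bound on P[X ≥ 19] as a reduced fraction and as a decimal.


μ = E[X] = 23/2, a = 19.
Markov: P[X ≥ 19] ≤ μ/a = (23/2)/19 = 23/38.
Numerically: ≈ 0.6053.
(Since a = 19 > μ = 11.5000, the bound 23/38 is < 1 and informative.)

P[X ≥ 19] ≤ 23/38 ≈ 0.6053.


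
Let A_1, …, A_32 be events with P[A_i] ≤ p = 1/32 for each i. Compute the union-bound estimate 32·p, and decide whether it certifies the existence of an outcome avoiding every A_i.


Union bound: P[∪_{i=1}^{32} A_i] ≤ Σ_i P[A_i] ≤ 32·p = 32·(1/32) = 1.
Numerically: 1 ≈ 1.0000000.
Is 1 < 1? NO.
Since the bound 1 is ≥ 1, the union bound is uninformative here; it does NOT by itself certify existence.

32·p = 1 ≈ 1.0000000; existence NOT certified by the union bound.


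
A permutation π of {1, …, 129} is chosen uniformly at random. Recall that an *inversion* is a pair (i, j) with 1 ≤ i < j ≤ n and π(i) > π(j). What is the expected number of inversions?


Write X = Σ X_I over the C(129, 2) = 8256 pairs i < j, with X_I the indicator of one inversion.
There are 8256 indicators.
For each fixed pair i < j, the values π(i) and π(j) are two distinct elements of {1, …, 129} in uniformly random order; by symmetry P[π(i) > π(j)] = 1/2.
By linearity: E[X] = 8256 · (1/2) = C(129, 2) · (1/2) = 8256/2 = 4128 ≈ 4128.000.

E[X] = 4128 = 4128.000.


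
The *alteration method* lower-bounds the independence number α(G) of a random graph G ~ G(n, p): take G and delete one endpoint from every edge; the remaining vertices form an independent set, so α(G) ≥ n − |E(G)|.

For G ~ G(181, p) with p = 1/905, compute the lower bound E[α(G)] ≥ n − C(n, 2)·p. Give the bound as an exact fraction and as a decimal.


E[|E(G)|] = C(181, 2)·p = 16290 · (1/905) = 18.
E[α(G)] ≥ n − E[|E(G)|] = 181 − 18 = 163.
Numerically: ≈ 163.000.
(This is only a lower bound; the true E[α(G)] may be larger.)

E[α(G)] ≥ 163 ≈ 163.000.


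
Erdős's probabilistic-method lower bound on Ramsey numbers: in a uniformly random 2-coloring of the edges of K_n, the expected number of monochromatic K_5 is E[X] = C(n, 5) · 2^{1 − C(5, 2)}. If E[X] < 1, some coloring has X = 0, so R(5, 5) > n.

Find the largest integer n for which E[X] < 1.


We need C(n, 5) · 2^{1 − 10} < 1, i.e. C(n, 5) < 2^{10 − 1} = 512.
Check values of n near the boundary:
  n = 6: C(6, 5) = 6; 6 < 512? YES
  n = 7: C(7, 5) = 21; 21 < 512? YES
  n = 8: C(8, 5) = 56; 56 < 512? YES
  n = 9: C(9, 5) = 126; 126 < 512? YES
  n = 10: C(10, 5) = 252; 252 < 512? YES
  n = 11: C(11, 5) = 462; 462 < 512? YES
  n = 12: C(12, 5) = 792; 792 < 512? NO
  n = 13: C(13, 5) = 1287; 1287 < 512? NO
The largest n with C(n, 5) < 512 is n = 11 (where E[X] = 231/256 ≈ 0.902344). Hence R(5, 5) > 11, i.e. R(5, 5) ≥ 12.

Largest n = 11; hence R(5, 5) > 11.
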